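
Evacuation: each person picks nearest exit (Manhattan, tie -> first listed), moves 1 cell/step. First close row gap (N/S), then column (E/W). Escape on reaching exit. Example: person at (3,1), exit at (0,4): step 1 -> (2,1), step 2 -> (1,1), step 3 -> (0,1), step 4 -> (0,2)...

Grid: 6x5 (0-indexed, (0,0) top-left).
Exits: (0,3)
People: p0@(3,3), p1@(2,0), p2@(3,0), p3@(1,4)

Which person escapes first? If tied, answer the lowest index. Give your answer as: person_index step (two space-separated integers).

Answer: 3 2

Derivation:
Step 1: p0:(3,3)->(2,3) | p1:(2,0)->(1,0) | p2:(3,0)->(2,0) | p3:(1,4)->(0,4)
Step 2: p0:(2,3)->(1,3) | p1:(1,0)->(0,0) | p2:(2,0)->(1,0) | p3:(0,4)->(0,3)->EXIT
Step 3: p0:(1,3)->(0,3)->EXIT | p1:(0,0)->(0,1) | p2:(1,0)->(0,0) | p3:escaped
Step 4: p0:escaped | p1:(0,1)->(0,2) | p2:(0,0)->(0,1) | p3:escaped
Step 5: p0:escaped | p1:(0,2)->(0,3)->EXIT | p2:(0,1)->(0,2) | p3:escaped
Step 6: p0:escaped | p1:escaped | p2:(0,2)->(0,3)->EXIT | p3:escaped
Exit steps: [3, 5, 6, 2]
First to escape: p3 at step 2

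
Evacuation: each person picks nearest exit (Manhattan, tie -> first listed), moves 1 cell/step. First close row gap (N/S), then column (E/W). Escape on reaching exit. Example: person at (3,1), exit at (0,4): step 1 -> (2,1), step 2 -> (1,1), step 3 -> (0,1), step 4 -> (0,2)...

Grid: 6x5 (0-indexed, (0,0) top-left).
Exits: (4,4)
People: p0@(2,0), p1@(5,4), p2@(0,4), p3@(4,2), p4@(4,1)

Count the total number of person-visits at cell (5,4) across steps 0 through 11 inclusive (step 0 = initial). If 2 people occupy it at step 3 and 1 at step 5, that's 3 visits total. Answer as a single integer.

Answer: 1

Derivation:
Step 0: p0@(2,0) p1@(5,4) p2@(0,4) p3@(4,2) p4@(4,1) -> at (5,4): 1 [p1], cum=1
Step 1: p0@(3,0) p1@ESC p2@(1,4) p3@(4,3) p4@(4,2) -> at (5,4): 0 [-], cum=1
Step 2: p0@(4,0) p1@ESC p2@(2,4) p3@ESC p4@(4,3) -> at (5,4): 0 [-], cum=1
Step 3: p0@(4,1) p1@ESC p2@(3,4) p3@ESC p4@ESC -> at (5,4): 0 [-], cum=1
Step 4: p0@(4,2) p1@ESC p2@ESC p3@ESC p4@ESC -> at (5,4): 0 [-], cum=1
Step 5: p0@(4,3) p1@ESC p2@ESC p3@ESC p4@ESC -> at (5,4): 0 [-], cum=1
Step 6: p0@ESC p1@ESC p2@ESC p3@ESC p4@ESC -> at (5,4): 0 [-], cum=1
Total visits = 1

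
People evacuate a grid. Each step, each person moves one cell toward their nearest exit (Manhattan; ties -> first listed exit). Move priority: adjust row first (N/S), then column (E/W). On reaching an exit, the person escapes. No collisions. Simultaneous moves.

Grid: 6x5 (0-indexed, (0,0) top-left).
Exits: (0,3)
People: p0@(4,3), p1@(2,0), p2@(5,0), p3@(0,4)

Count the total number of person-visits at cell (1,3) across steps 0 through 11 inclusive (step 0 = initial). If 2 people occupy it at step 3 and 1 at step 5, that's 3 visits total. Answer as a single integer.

Step 0: p0@(4,3) p1@(2,0) p2@(5,0) p3@(0,4) -> at (1,3): 0 [-], cum=0
Step 1: p0@(3,3) p1@(1,0) p2@(4,0) p3@ESC -> at (1,3): 0 [-], cum=0
Step 2: p0@(2,3) p1@(0,0) p2@(3,0) p3@ESC -> at (1,3): 0 [-], cum=0
Step 3: p0@(1,3) p1@(0,1) p2@(2,0) p3@ESC -> at (1,3): 1 [p0], cum=1
Step 4: p0@ESC p1@(0,2) p2@(1,0) p3@ESC -> at (1,3): 0 [-], cum=1
Step 5: p0@ESC p1@ESC p2@(0,0) p3@ESC -> at (1,3): 0 [-], cum=1
Step 6: p0@ESC p1@ESC p2@(0,1) p3@ESC -> at (1,3): 0 [-], cum=1
Step 7: p0@ESC p1@ESC p2@(0,2) p3@ESC -> at (1,3): 0 [-], cum=1
Step 8: p0@ESC p1@ESC p2@ESC p3@ESC -> at (1,3): 0 [-], cum=1
Total visits = 1

Answer: 1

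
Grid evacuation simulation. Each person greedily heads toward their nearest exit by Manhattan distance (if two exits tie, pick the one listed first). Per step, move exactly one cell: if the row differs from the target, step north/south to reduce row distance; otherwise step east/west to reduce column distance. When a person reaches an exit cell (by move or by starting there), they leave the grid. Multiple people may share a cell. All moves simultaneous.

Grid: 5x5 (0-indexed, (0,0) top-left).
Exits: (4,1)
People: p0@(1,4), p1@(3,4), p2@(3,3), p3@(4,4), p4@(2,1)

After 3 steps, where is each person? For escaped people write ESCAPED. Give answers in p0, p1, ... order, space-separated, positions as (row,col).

Step 1: p0:(1,4)->(2,4) | p1:(3,4)->(4,4) | p2:(3,3)->(4,3) | p3:(4,4)->(4,3) | p4:(2,1)->(3,1)
Step 2: p0:(2,4)->(3,4) | p1:(4,4)->(4,3) | p2:(4,3)->(4,2) | p3:(4,3)->(4,2) | p4:(3,1)->(4,1)->EXIT
Step 3: p0:(3,4)->(4,4) | p1:(4,3)->(4,2) | p2:(4,2)->(4,1)->EXIT | p3:(4,2)->(4,1)->EXIT | p4:escaped

(4,4) (4,2) ESCAPED ESCAPED ESCAPED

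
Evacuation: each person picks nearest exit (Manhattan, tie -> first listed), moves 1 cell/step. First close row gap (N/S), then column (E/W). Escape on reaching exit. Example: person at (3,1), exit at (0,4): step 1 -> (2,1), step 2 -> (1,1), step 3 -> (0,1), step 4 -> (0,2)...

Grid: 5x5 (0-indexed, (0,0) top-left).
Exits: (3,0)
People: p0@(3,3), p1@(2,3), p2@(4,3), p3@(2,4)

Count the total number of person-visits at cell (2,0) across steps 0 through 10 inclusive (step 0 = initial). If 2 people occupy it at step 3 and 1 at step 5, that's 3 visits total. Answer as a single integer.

Step 0: p0@(3,3) p1@(2,3) p2@(4,3) p3@(2,4) -> at (2,0): 0 [-], cum=0
Step 1: p0@(3,2) p1@(3,3) p2@(3,3) p3@(3,4) -> at (2,0): 0 [-], cum=0
Step 2: p0@(3,1) p1@(3,2) p2@(3,2) p3@(3,3) -> at (2,0): 0 [-], cum=0
Step 3: p0@ESC p1@(3,1) p2@(3,1) p3@(3,2) -> at (2,0): 0 [-], cum=0
Step 4: p0@ESC p1@ESC p2@ESC p3@(3,1) -> at (2,0): 0 [-], cum=0
Step 5: p0@ESC p1@ESC p2@ESC p3@ESC -> at (2,0): 0 [-], cum=0
Total visits = 0

Answer: 0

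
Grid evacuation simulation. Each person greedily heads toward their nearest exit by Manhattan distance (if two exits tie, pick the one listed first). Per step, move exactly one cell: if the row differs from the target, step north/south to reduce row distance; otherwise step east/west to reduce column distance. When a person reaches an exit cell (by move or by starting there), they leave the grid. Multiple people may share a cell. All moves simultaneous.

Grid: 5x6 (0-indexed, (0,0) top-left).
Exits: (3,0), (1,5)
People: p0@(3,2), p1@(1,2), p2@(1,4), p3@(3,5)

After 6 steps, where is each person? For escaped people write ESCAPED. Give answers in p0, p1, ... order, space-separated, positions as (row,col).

Step 1: p0:(3,2)->(3,1) | p1:(1,2)->(1,3) | p2:(1,4)->(1,5)->EXIT | p3:(3,5)->(2,5)
Step 2: p0:(3,1)->(3,0)->EXIT | p1:(1,3)->(1,4) | p2:escaped | p3:(2,5)->(1,5)->EXIT
Step 3: p0:escaped | p1:(1,4)->(1,5)->EXIT | p2:escaped | p3:escaped

ESCAPED ESCAPED ESCAPED ESCAPED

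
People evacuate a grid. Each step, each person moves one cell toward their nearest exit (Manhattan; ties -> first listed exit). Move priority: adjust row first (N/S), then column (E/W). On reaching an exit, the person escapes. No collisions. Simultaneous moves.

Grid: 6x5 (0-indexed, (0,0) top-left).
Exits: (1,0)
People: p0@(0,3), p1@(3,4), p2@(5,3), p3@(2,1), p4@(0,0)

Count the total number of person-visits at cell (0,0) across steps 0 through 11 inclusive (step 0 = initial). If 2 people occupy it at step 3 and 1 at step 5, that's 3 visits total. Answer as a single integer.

Answer: 1

Derivation:
Step 0: p0@(0,3) p1@(3,4) p2@(5,3) p3@(2,1) p4@(0,0) -> at (0,0): 1 [p4], cum=1
Step 1: p0@(1,3) p1@(2,4) p2@(4,3) p3@(1,1) p4@ESC -> at (0,0): 0 [-], cum=1
Step 2: p0@(1,2) p1@(1,4) p2@(3,3) p3@ESC p4@ESC -> at (0,0): 0 [-], cum=1
Step 3: p0@(1,1) p1@(1,3) p2@(2,3) p3@ESC p4@ESC -> at (0,0): 0 [-], cum=1
Step 4: p0@ESC p1@(1,2) p2@(1,3) p3@ESC p4@ESC -> at (0,0): 0 [-], cum=1
Step 5: p0@ESC p1@(1,1) p2@(1,2) p3@ESC p4@ESC -> at (0,0): 0 [-], cum=1
Step 6: p0@ESC p1@ESC p2@(1,1) p3@ESC p4@ESC -> at (0,0): 0 [-], cum=1
Step 7: p0@ESC p1@ESC p2@ESC p3@ESC p4@ESC -> at (0,0): 0 [-], cum=1
Total visits = 1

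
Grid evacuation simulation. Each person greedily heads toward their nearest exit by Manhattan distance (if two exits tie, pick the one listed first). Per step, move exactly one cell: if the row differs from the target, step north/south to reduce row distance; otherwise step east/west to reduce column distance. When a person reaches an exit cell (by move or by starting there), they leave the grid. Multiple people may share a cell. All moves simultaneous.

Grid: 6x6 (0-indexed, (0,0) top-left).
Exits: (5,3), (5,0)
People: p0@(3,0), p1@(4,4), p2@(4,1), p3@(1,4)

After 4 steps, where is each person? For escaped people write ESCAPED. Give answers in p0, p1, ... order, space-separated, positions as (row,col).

Step 1: p0:(3,0)->(4,0) | p1:(4,4)->(5,4) | p2:(4,1)->(5,1) | p3:(1,4)->(2,4)
Step 2: p0:(4,0)->(5,0)->EXIT | p1:(5,4)->(5,3)->EXIT | p2:(5,1)->(5,0)->EXIT | p3:(2,4)->(3,4)
Step 3: p0:escaped | p1:escaped | p2:escaped | p3:(3,4)->(4,4)
Step 4: p0:escaped | p1:escaped | p2:escaped | p3:(4,4)->(5,4)

ESCAPED ESCAPED ESCAPED (5,4)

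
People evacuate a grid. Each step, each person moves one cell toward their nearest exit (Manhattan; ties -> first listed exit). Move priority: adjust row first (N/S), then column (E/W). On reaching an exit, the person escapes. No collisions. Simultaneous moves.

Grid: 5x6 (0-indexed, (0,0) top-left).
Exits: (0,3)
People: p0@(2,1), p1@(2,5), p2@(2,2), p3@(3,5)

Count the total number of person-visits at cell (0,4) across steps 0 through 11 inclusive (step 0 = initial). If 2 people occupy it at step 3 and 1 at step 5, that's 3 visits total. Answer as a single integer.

Step 0: p0@(2,1) p1@(2,5) p2@(2,2) p3@(3,5) -> at (0,4): 0 [-], cum=0
Step 1: p0@(1,1) p1@(1,5) p2@(1,2) p3@(2,5) -> at (0,4): 0 [-], cum=0
Step 2: p0@(0,1) p1@(0,5) p2@(0,2) p3@(1,5) -> at (0,4): 0 [-], cum=0
Step 3: p0@(0,2) p1@(0,4) p2@ESC p3@(0,5) -> at (0,4): 1 [p1], cum=1
Step 4: p0@ESC p1@ESC p2@ESC p3@(0,4) -> at (0,4): 1 [p3], cum=2
Step 5: p0@ESC p1@ESC p2@ESC p3@ESC -> at (0,4): 0 [-], cum=2
Total visits = 2

Answer: 2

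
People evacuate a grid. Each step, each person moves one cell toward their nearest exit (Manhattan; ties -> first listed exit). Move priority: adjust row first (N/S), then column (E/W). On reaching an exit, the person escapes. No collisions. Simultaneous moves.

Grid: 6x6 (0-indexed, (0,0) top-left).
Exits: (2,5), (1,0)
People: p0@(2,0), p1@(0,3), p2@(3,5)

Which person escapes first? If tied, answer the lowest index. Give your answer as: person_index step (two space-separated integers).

Answer: 0 1

Derivation:
Step 1: p0:(2,0)->(1,0)->EXIT | p1:(0,3)->(1,3) | p2:(3,5)->(2,5)->EXIT
Step 2: p0:escaped | p1:(1,3)->(2,3) | p2:escaped
Step 3: p0:escaped | p1:(2,3)->(2,4) | p2:escaped
Step 4: p0:escaped | p1:(2,4)->(2,5)->EXIT | p2:escaped
Exit steps: [1, 4, 1]
First to escape: p0 at step 1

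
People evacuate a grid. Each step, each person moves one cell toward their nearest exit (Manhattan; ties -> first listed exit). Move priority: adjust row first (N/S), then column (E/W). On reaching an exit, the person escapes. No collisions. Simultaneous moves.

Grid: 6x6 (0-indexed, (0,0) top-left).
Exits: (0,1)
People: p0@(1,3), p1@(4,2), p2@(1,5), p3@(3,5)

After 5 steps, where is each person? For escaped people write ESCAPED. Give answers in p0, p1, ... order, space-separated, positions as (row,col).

Step 1: p0:(1,3)->(0,3) | p1:(4,2)->(3,2) | p2:(1,5)->(0,5) | p3:(3,5)->(2,5)
Step 2: p0:(0,3)->(0,2) | p1:(3,2)->(2,2) | p2:(0,5)->(0,4) | p3:(2,5)->(1,5)
Step 3: p0:(0,2)->(0,1)->EXIT | p1:(2,2)->(1,2) | p2:(0,4)->(0,3) | p3:(1,5)->(0,5)
Step 4: p0:escaped | p1:(1,2)->(0,2) | p2:(0,3)->(0,2) | p3:(0,5)->(0,4)
Step 5: p0:escaped | p1:(0,2)->(0,1)->EXIT | p2:(0,2)->(0,1)->EXIT | p3:(0,4)->(0,3)

ESCAPED ESCAPED ESCAPED (0,3)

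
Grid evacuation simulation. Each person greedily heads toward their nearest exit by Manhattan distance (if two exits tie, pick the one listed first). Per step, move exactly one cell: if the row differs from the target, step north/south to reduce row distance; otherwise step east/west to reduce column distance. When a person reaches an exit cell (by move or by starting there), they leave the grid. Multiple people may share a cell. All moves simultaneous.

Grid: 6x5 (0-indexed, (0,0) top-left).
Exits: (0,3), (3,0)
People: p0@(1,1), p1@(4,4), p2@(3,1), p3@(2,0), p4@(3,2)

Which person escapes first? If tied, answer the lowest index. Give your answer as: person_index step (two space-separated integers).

Step 1: p0:(1,1)->(0,1) | p1:(4,4)->(3,4) | p2:(3,1)->(3,0)->EXIT | p3:(2,0)->(3,0)->EXIT | p4:(3,2)->(3,1)
Step 2: p0:(0,1)->(0,2) | p1:(3,4)->(2,4) | p2:escaped | p3:escaped | p4:(3,1)->(3,0)->EXIT
Step 3: p0:(0,2)->(0,3)->EXIT | p1:(2,4)->(1,4) | p2:escaped | p3:escaped | p4:escaped
Step 4: p0:escaped | p1:(1,4)->(0,4) | p2:escaped | p3:escaped | p4:escaped
Step 5: p0:escaped | p1:(0,4)->(0,3)->EXIT | p2:escaped | p3:escaped | p4:escaped
Exit steps: [3, 5, 1, 1, 2]
First to escape: p2 at step 1

Answer: 2 1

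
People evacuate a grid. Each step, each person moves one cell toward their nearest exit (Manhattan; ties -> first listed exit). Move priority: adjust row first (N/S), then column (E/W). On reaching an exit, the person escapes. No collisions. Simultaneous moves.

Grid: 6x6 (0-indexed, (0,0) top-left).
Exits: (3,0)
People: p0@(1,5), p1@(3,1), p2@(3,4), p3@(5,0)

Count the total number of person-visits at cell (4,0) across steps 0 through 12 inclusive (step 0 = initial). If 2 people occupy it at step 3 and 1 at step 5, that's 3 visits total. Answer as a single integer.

Answer: 1

Derivation:
Step 0: p0@(1,5) p1@(3,1) p2@(3,4) p3@(5,0) -> at (4,0): 0 [-], cum=0
Step 1: p0@(2,5) p1@ESC p2@(3,3) p3@(4,0) -> at (4,0): 1 [p3], cum=1
Step 2: p0@(3,5) p1@ESC p2@(3,2) p3@ESC -> at (4,0): 0 [-], cum=1
Step 3: p0@(3,4) p1@ESC p2@(3,1) p3@ESC -> at (4,0): 0 [-], cum=1
Step 4: p0@(3,3) p1@ESC p2@ESC p3@ESC -> at (4,0): 0 [-], cum=1
Step 5: p0@(3,2) p1@ESC p2@ESC p3@ESC -> at (4,0): 0 [-], cum=1
Step 6: p0@(3,1) p1@ESC p2@ESC p3@ESC -> at (4,0): 0 [-], cum=1
Step 7: p0@ESC p1@ESC p2@ESC p3@ESC -> at (4,0): 0 [-], cum=1
Total visits = 1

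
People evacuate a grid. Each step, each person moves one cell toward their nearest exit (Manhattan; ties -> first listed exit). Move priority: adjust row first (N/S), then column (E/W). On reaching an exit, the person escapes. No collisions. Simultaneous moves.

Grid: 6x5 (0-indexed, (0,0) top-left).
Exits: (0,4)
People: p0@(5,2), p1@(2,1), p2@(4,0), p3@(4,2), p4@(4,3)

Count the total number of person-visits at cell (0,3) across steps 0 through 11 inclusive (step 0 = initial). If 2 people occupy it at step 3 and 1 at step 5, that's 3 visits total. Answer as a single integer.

Step 0: p0@(5,2) p1@(2,1) p2@(4,0) p3@(4,2) p4@(4,3) -> at (0,3): 0 [-], cum=0
Step 1: p0@(4,2) p1@(1,1) p2@(3,0) p3@(3,2) p4@(3,3) -> at (0,3): 0 [-], cum=0
Step 2: p0@(3,2) p1@(0,1) p2@(2,0) p3@(2,2) p4@(2,3) -> at (0,3): 0 [-], cum=0
Step 3: p0@(2,2) p1@(0,2) p2@(1,0) p3@(1,2) p4@(1,3) -> at (0,3): 0 [-], cum=0
Step 4: p0@(1,2) p1@(0,3) p2@(0,0) p3@(0,2) p4@(0,3) -> at (0,3): 2 [p1,p4], cum=2
Step 5: p0@(0,2) p1@ESC p2@(0,1) p3@(0,3) p4@ESC -> at (0,3): 1 [p3], cum=3
Step 6: p0@(0,3) p1@ESC p2@(0,2) p3@ESC p4@ESC -> at (0,3): 1 [p0], cum=4
Step 7: p0@ESC p1@ESC p2@(0,3) p3@ESC p4@ESC -> at (0,3): 1 [p2], cum=5
Step 8: p0@ESC p1@ESC p2@ESC p3@ESC p4@ESC -> at (0,3): 0 [-], cum=5
Total visits = 5

Answer: 5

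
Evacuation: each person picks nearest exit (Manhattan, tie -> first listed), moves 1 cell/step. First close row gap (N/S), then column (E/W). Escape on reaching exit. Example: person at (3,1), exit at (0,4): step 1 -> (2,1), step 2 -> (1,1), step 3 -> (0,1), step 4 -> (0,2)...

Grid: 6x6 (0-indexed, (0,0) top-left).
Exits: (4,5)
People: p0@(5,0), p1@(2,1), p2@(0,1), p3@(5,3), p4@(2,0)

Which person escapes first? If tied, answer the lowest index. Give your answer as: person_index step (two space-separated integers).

Step 1: p0:(5,0)->(4,0) | p1:(2,1)->(3,1) | p2:(0,1)->(1,1) | p3:(5,3)->(4,3) | p4:(2,0)->(3,0)
Step 2: p0:(4,0)->(4,1) | p1:(3,1)->(4,1) | p2:(1,1)->(2,1) | p3:(4,3)->(4,4) | p4:(3,0)->(4,0)
Step 3: p0:(4,1)->(4,2) | p1:(4,1)->(4,2) | p2:(2,1)->(3,1) | p3:(4,4)->(4,5)->EXIT | p4:(4,0)->(4,1)
Step 4: p0:(4,2)->(4,3) | p1:(4,2)->(4,3) | p2:(3,1)->(4,1) | p3:escaped | p4:(4,1)->(4,2)
Step 5: p0:(4,3)->(4,4) | p1:(4,3)->(4,4) | p2:(4,1)->(4,2) | p3:escaped | p4:(4,2)->(4,3)
Step 6: p0:(4,4)->(4,5)->EXIT | p1:(4,4)->(4,5)->EXIT | p2:(4,2)->(4,3) | p3:escaped | p4:(4,3)->(4,4)
Step 7: p0:escaped | p1:escaped | p2:(4,3)->(4,4) | p3:escaped | p4:(4,4)->(4,5)->EXIT
Step 8: p0:escaped | p1:escaped | p2:(4,4)->(4,5)->EXIT | p3:escaped | p4:escaped
Exit steps: [6, 6, 8, 3, 7]
First to escape: p3 at step 3

Answer: 3 3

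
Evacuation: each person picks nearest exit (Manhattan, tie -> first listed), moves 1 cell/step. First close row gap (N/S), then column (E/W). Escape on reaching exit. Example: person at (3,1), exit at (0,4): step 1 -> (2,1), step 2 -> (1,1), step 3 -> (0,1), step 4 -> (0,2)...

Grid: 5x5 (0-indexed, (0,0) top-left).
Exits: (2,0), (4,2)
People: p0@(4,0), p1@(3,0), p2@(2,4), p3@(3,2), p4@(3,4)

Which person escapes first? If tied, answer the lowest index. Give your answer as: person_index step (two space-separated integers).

Step 1: p0:(4,0)->(3,0) | p1:(3,0)->(2,0)->EXIT | p2:(2,4)->(2,3) | p3:(3,2)->(4,2)->EXIT | p4:(3,4)->(4,4)
Step 2: p0:(3,0)->(2,0)->EXIT | p1:escaped | p2:(2,3)->(2,2) | p3:escaped | p4:(4,4)->(4,3)
Step 3: p0:escaped | p1:escaped | p2:(2,2)->(2,1) | p3:escaped | p4:(4,3)->(4,2)->EXIT
Step 4: p0:escaped | p1:escaped | p2:(2,1)->(2,0)->EXIT | p3:escaped | p4:escaped
Exit steps: [2, 1, 4, 1, 3]
First to escape: p1 at step 1

Answer: 1 1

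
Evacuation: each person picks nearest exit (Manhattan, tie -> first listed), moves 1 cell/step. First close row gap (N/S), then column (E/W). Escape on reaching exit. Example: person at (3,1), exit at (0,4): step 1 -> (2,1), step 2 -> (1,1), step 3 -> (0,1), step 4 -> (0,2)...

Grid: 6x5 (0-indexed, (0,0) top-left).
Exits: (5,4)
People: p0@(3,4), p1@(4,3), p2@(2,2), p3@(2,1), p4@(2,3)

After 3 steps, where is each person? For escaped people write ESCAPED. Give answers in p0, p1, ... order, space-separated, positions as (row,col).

Step 1: p0:(3,4)->(4,4) | p1:(4,3)->(5,3) | p2:(2,2)->(3,2) | p3:(2,1)->(3,1) | p4:(2,3)->(3,3)
Step 2: p0:(4,4)->(5,4)->EXIT | p1:(5,3)->(5,4)->EXIT | p2:(3,2)->(4,2) | p3:(3,1)->(4,1) | p4:(3,3)->(4,3)
Step 3: p0:escaped | p1:escaped | p2:(4,2)->(5,2) | p3:(4,1)->(5,1) | p4:(4,3)->(5,3)

ESCAPED ESCAPED (5,2) (5,1) (5,3)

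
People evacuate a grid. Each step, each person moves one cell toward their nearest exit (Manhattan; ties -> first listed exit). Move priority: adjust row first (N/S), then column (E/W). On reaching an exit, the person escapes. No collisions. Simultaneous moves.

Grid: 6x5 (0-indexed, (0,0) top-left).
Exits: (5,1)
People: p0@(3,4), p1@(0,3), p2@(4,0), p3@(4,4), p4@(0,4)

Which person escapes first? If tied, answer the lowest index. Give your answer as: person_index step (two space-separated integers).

Step 1: p0:(3,4)->(4,4) | p1:(0,3)->(1,3) | p2:(4,0)->(5,0) | p3:(4,4)->(5,4) | p4:(0,4)->(1,4)
Step 2: p0:(4,4)->(5,4) | p1:(1,3)->(2,3) | p2:(5,0)->(5,1)->EXIT | p3:(5,4)->(5,3) | p4:(1,4)->(2,4)
Step 3: p0:(5,4)->(5,3) | p1:(2,3)->(3,3) | p2:escaped | p3:(5,3)->(5,2) | p4:(2,4)->(3,4)
Step 4: p0:(5,3)->(5,2) | p1:(3,3)->(4,3) | p2:escaped | p3:(5,2)->(5,1)->EXIT | p4:(3,4)->(4,4)
Step 5: p0:(5,2)->(5,1)->EXIT | p1:(4,3)->(5,3) | p2:escaped | p3:escaped | p4:(4,4)->(5,4)
Step 6: p0:escaped | p1:(5,3)->(5,2) | p2:escaped | p3:escaped | p4:(5,4)->(5,3)
Step 7: p0:escaped | p1:(5,2)->(5,1)->EXIT | p2:escaped | p3:escaped | p4:(5,3)->(5,2)
Step 8: p0:escaped | p1:escaped | p2:escaped | p3:escaped | p4:(5,2)->(5,1)->EXIT
Exit steps: [5, 7, 2, 4, 8]
First to escape: p2 at step 2

Answer: 2 2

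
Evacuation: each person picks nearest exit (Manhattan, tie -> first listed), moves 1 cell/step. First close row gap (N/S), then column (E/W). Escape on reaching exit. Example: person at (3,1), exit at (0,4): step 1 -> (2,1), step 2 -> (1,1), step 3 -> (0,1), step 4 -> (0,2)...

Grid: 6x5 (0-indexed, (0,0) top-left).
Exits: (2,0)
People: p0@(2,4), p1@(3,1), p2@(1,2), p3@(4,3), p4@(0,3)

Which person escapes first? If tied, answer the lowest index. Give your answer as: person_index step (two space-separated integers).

Answer: 1 2

Derivation:
Step 1: p0:(2,4)->(2,3) | p1:(3,1)->(2,1) | p2:(1,2)->(2,2) | p3:(4,3)->(3,3) | p4:(0,3)->(1,3)
Step 2: p0:(2,3)->(2,2) | p1:(2,1)->(2,0)->EXIT | p2:(2,2)->(2,1) | p3:(3,3)->(2,3) | p4:(1,3)->(2,3)
Step 3: p0:(2,2)->(2,1) | p1:escaped | p2:(2,1)->(2,0)->EXIT | p3:(2,3)->(2,2) | p4:(2,3)->(2,2)
Step 4: p0:(2,1)->(2,0)->EXIT | p1:escaped | p2:escaped | p3:(2,2)->(2,1) | p4:(2,2)->(2,1)
Step 5: p0:escaped | p1:escaped | p2:escaped | p3:(2,1)->(2,0)->EXIT | p4:(2,1)->(2,0)->EXIT
Exit steps: [4, 2, 3, 5, 5]
First to escape: p1 at step 2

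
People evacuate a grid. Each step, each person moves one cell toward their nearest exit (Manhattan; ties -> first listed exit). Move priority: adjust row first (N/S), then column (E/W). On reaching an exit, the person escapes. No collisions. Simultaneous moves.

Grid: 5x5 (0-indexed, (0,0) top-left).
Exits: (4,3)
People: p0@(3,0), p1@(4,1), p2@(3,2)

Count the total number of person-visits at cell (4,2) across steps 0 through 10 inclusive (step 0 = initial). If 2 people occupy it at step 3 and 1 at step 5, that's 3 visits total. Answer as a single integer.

Answer: 3

Derivation:
Step 0: p0@(3,0) p1@(4,1) p2@(3,2) -> at (4,2): 0 [-], cum=0
Step 1: p0@(4,0) p1@(4,2) p2@(4,2) -> at (4,2): 2 [p1,p2], cum=2
Step 2: p0@(4,1) p1@ESC p2@ESC -> at (4,2): 0 [-], cum=2
Step 3: p0@(4,2) p1@ESC p2@ESC -> at (4,2): 1 [p0], cum=3
Step 4: p0@ESC p1@ESC p2@ESC -> at (4,2): 0 [-], cum=3
Total visits = 3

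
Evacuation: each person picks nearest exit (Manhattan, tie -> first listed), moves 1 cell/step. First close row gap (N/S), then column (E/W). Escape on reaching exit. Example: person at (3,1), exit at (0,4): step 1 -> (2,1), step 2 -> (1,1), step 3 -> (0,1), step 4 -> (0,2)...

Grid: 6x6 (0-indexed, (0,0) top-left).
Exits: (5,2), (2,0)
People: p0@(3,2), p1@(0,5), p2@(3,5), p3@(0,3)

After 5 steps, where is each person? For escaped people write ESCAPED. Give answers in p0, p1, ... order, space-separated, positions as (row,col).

Step 1: p0:(3,2)->(4,2) | p1:(0,5)->(1,5) | p2:(3,5)->(4,5) | p3:(0,3)->(1,3)
Step 2: p0:(4,2)->(5,2)->EXIT | p1:(1,5)->(2,5) | p2:(4,5)->(5,5) | p3:(1,3)->(2,3)
Step 3: p0:escaped | p1:(2,5)->(2,4) | p2:(5,5)->(5,4) | p3:(2,3)->(2,2)
Step 4: p0:escaped | p1:(2,4)->(2,3) | p2:(5,4)->(5,3) | p3:(2,2)->(2,1)
Step 5: p0:escaped | p1:(2,3)->(2,2) | p2:(5,3)->(5,2)->EXIT | p3:(2,1)->(2,0)->EXIT

ESCAPED (2,2) ESCAPED ESCAPED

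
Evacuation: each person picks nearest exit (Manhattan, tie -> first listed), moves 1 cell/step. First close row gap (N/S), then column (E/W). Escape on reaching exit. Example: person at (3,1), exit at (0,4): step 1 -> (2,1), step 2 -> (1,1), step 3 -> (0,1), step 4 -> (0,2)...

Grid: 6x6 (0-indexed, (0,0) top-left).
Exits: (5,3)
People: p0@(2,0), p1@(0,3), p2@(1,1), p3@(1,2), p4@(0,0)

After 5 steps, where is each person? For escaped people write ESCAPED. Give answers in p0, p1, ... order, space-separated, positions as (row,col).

Step 1: p0:(2,0)->(3,0) | p1:(0,3)->(1,3) | p2:(1,1)->(2,1) | p3:(1,2)->(2,2) | p4:(0,0)->(1,0)
Step 2: p0:(3,0)->(4,0) | p1:(1,3)->(2,3) | p2:(2,1)->(3,1) | p3:(2,2)->(3,2) | p4:(1,0)->(2,0)
Step 3: p0:(4,0)->(5,0) | p1:(2,3)->(3,3) | p2:(3,1)->(4,1) | p3:(3,2)->(4,2) | p4:(2,0)->(3,0)
Step 4: p0:(5,0)->(5,1) | p1:(3,3)->(4,3) | p2:(4,1)->(5,1) | p3:(4,2)->(5,2) | p4:(3,0)->(4,0)
Step 5: p0:(5,1)->(5,2) | p1:(4,3)->(5,3)->EXIT | p2:(5,1)->(5,2) | p3:(5,2)->(5,3)->EXIT | p4:(4,0)->(5,0)

(5,2) ESCAPED (5,2) ESCAPED (5,0)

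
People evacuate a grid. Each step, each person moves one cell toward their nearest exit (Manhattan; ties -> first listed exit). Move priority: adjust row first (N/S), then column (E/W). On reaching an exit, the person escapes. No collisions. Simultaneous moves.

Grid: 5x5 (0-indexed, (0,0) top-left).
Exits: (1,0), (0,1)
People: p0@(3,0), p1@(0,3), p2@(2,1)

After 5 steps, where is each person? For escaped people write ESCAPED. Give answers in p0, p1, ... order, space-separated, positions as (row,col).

Step 1: p0:(3,0)->(2,0) | p1:(0,3)->(0,2) | p2:(2,1)->(1,1)
Step 2: p0:(2,0)->(1,0)->EXIT | p1:(0,2)->(0,1)->EXIT | p2:(1,1)->(1,0)->EXIT

ESCAPED ESCAPED ESCAPED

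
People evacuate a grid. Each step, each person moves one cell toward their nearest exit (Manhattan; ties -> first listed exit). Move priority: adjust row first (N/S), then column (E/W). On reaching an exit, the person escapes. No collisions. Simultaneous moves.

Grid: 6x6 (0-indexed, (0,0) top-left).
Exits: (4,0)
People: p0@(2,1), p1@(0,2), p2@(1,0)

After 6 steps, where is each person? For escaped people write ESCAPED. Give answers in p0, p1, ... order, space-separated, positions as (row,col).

Step 1: p0:(2,1)->(3,1) | p1:(0,2)->(1,2) | p2:(1,0)->(2,0)
Step 2: p0:(3,1)->(4,1) | p1:(1,2)->(2,2) | p2:(2,0)->(3,0)
Step 3: p0:(4,1)->(4,0)->EXIT | p1:(2,2)->(3,2) | p2:(3,0)->(4,0)->EXIT
Step 4: p0:escaped | p1:(3,2)->(4,2) | p2:escaped
Step 5: p0:escaped | p1:(4,2)->(4,1) | p2:escaped
Step 6: p0:escaped | p1:(4,1)->(4,0)->EXIT | p2:escaped

ESCAPED ESCAPED ESCAPED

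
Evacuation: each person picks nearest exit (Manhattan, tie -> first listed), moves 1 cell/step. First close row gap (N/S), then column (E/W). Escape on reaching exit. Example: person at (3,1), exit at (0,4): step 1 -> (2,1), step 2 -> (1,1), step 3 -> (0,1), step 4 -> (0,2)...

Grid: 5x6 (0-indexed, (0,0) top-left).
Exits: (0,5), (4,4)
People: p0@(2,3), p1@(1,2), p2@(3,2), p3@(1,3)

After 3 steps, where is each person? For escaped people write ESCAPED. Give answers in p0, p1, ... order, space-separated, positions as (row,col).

Step 1: p0:(2,3)->(3,3) | p1:(1,2)->(0,2) | p2:(3,2)->(4,2) | p3:(1,3)->(0,3)
Step 2: p0:(3,3)->(4,3) | p1:(0,2)->(0,3) | p2:(4,2)->(4,3) | p3:(0,3)->(0,4)
Step 3: p0:(4,3)->(4,4)->EXIT | p1:(0,3)->(0,4) | p2:(4,3)->(4,4)->EXIT | p3:(0,4)->(0,5)->EXIT

ESCAPED (0,4) ESCAPED ESCAPED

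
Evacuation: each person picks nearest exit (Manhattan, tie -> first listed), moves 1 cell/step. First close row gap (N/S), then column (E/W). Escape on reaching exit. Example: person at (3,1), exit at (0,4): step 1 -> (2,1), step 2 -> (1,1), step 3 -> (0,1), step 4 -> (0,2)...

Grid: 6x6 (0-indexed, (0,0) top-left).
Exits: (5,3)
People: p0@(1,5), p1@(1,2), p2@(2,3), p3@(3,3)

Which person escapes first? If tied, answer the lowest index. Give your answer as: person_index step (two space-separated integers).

Step 1: p0:(1,5)->(2,5) | p1:(1,2)->(2,2) | p2:(2,3)->(3,3) | p3:(3,3)->(4,3)
Step 2: p0:(2,5)->(3,5) | p1:(2,2)->(3,2) | p2:(3,3)->(4,3) | p3:(4,3)->(5,3)->EXIT
Step 3: p0:(3,5)->(4,5) | p1:(3,2)->(4,2) | p2:(4,3)->(5,3)->EXIT | p3:escaped
Step 4: p0:(4,5)->(5,5) | p1:(4,2)->(5,2) | p2:escaped | p3:escaped
Step 5: p0:(5,5)->(5,4) | p1:(5,2)->(5,3)->EXIT | p2:escaped | p3:escaped
Step 6: p0:(5,4)->(5,3)->EXIT | p1:escaped | p2:escaped | p3:escaped
Exit steps: [6, 5, 3, 2]
First to escape: p3 at step 2

Answer: 3 2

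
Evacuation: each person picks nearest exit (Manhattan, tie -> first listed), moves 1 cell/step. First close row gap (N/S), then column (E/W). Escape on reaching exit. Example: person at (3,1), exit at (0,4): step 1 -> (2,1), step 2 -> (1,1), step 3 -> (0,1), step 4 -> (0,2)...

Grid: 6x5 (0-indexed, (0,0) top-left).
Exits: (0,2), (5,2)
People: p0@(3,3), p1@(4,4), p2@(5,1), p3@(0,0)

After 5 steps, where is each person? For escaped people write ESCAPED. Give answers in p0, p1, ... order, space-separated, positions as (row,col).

Step 1: p0:(3,3)->(4,3) | p1:(4,4)->(5,4) | p2:(5,1)->(5,2)->EXIT | p3:(0,0)->(0,1)
Step 2: p0:(4,3)->(5,3) | p1:(5,4)->(5,3) | p2:escaped | p3:(0,1)->(0,2)->EXIT
Step 3: p0:(5,3)->(5,2)->EXIT | p1:(5,3)->(5,2)->EXIT | p2:escaped | p3:escaped

ESCAPED ESCAPED ESCAPED ESCAPED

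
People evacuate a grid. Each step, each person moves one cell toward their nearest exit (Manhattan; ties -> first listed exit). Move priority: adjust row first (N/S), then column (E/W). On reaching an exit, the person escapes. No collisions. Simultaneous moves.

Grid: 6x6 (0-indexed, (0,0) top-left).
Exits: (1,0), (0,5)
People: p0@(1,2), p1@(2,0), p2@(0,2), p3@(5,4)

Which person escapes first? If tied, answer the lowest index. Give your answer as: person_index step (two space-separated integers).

Answer: 1 1

Derivation:
Step 1: p0:(1,2)->(1,1) | p1:(2,0)->(1,0)->EXIT | p2:(0,2)->(1,2) | p3:(5,4)->(4,4)
Step 2: p0:(1,1)->(1,0)->EXIT | p1:escaped | p2:(1,2)->(1,1) | p3:(4,4)->(3,4)
Step 3: p0:escaped | p1:escaped | p2:(1,1)->(1,0)->EXIT | p3:(3,4)->(2,4)
Step 4: p0:escaped | p1:escaped | p2:escaped | p3:(2,4)->(1,4)
Step 5: p0:escaped | p1:escaped | p2:escaped | p3:(1,4)->(0,4)
Step 6: p0:escaped | p1:escaped | p2:escaped | p3:(0,4)->(0,5)->EXIT
Exit steps: [2, 1, 3, 6]
First to escape: p1 at step 1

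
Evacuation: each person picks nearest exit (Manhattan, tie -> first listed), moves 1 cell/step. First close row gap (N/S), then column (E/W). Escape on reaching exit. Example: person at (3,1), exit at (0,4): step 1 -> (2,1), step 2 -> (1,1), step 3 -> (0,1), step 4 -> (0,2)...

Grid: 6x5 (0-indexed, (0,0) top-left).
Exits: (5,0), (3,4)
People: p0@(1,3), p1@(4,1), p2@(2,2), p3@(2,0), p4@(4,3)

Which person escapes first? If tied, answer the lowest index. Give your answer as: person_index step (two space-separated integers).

Step 1: p0:(1,3)->(2,3) | p1:(4,1)->(5,1) | p2:(2,2)->(3,2) | p3:(2,0)->(3,0) | p4:(4,3)->(3,3)
Step 2: p0:(2,3)->(3,3) | p1:(5,1)->(5,0)->EXIT | p2:(3,2)->(3,3) | p3:(3,0)->(4,0) | p4:(3,3)->(3,4)->EXIT
Step 3: p0:(3,3)->(3,4)->EXIT | p1:escaped | p2:(3,3)->(3,4)->EXIT | p3:(4,0)->(5,0)->EXIT | p4:escaped
Exit steps: [3, 2, 3, 3, 2]
First to escape: p1 at step 2

Answer: 1 2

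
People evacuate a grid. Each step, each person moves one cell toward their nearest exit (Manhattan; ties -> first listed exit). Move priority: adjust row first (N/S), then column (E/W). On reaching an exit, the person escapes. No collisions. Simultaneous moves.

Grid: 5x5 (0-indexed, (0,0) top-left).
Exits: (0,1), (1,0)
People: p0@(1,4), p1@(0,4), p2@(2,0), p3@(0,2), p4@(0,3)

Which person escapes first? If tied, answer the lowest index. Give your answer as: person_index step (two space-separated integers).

Answer: 2 1

Derivation:
Step 1: p0:(1,4)->(0,4) | p1:(0,4)->(0,3) | p2:(2,0)->(1,0)->EXIT | p3:(0,2)->(0,1)->EXIT | p4:(0,3)->(0,2)
Step 2: p0:(0,4)->(0,3) | p1:(0,3)->(0,2) | p2:escaped | p3:escaped | p4:(0,2)->(0,1)->EXIT
Step 3: p0:(0,3)->(0,2) | p1:(0,2)->(0,1)->EXIT | p2:escaped | p3:escaped | p4:escaped
Step 4: p0:(0,2)->(0,1)->EXIT | p1:escaped | p2:escaped | p3:escaped | p4:escaped
Exit steps: [4, 3, 1, 1, 2]
First to escape: p2 at step 1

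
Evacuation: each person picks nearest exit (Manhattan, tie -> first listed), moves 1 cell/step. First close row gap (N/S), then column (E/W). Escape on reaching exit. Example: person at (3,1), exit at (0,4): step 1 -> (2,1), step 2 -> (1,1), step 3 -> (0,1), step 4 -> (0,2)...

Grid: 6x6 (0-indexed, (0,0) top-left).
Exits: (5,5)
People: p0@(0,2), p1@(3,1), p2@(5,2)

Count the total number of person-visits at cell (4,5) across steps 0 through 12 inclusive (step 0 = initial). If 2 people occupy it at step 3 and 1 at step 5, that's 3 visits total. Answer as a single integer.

Step 0: p0@(0,2) p1@(3,1) p2@(5,2) -> at (4,5): 0 [-], cum=0
Step 1: p0@(1,2) p1@(4,1) p2@(5,3) -> at (4,5): 0 [-], cum=0
Step 2: p0@(2,2) p1@(5,1) p2@(5,4) -> at (4,5): 0 [-], cum=0
Step 3: p0@(3,2) p1@(5,2) p2@ESC -> at (4,5): 0 [-], cum=0
Step 4: p0@(4,2) p1@(5,3) p2@ESC -> at (4,5): 0 [-], cum=0
Step 5: p0@(5,2) p1@(5,4) p2@ESC -> at (4,5): 0 [-], cum=0
Step 6: p0@(5,3) p1@ESC p2@ESC -> at (4,5): 0 [-], cum=0
Step 7: p0@(5,4) p1@ESC p2@ESC -> at (4,5): 0 [-], cum=0
Step 8: p0@ESC p1@ESC p2@ESC -> at (4,5): 0 [-], cum=0
Total visits = 0

Answer: 0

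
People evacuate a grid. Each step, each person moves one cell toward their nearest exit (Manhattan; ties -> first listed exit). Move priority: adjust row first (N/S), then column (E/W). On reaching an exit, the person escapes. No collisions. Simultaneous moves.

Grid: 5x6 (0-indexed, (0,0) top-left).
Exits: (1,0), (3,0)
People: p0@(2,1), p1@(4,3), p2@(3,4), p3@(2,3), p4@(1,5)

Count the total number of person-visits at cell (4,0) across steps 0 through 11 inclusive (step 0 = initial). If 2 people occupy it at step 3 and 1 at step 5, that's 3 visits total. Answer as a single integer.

Answer: 0

Derivation:
Step 0: p0@(2,1) p1@(4,3) p2@(3,4) p3@(2,3) p4@(1,5) -> at (4,0): 0 [-], cum=0
Step 1: p0@(1,1) p1@(3,3) p2@(3,3) p3@(1,3) p4@(1,4) -> at (4,0): 0 [-], cum=0
Step 2: p0@ESC p1@(3,2) p2@(3,2) p3@(1,2) p4@(1,3) -> at (4,0): 0 [-], cum=0
Step 3: p0@ESC p1@(3,1) p2@(3,1) p3@(1,1) p4@(1,2) -> at (4,0): 0 [-], cum=0
Step 4: p0@ESC p1@ESC p2@ESC p3@ESC p4@(1,1) -> at (4,0): 0 [-], cum=0
Step 5: p0@ESC p1@ESC p2@ESC p3@ESC p4@ESC -> at (4,0): 0 [-], cum=0
Total visits = 0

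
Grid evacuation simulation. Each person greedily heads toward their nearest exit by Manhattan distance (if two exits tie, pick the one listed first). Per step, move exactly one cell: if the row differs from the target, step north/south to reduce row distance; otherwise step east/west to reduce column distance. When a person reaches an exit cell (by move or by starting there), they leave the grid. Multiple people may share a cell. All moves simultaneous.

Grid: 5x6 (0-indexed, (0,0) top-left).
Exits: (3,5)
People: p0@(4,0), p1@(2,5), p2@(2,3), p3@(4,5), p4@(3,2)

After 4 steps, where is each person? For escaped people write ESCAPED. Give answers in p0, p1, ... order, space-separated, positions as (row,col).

Step 1: p0:(4,0)->(3,0) | p1:(2,5)->(3,5)->EXIT | p2:(2,3)->(3,3) | p3:(4,5)->(3,5)->EXIT | p4:(3,2)->(3,3)
Step 2: p0:(3,0)->(3,1) | p1:escaped | p2:(3,3)->(3,4) | p3:escaped | p4:(3,3)->(3,4)
Step 3: p0:(3,1)->(3,2) | p1:escaped | p2:(3,4)->(3,5)->EXIT | p3:escaped | p4:(3,4)->(3,5)->EXIT
Step 4: p0:(3,2)->(3,3) | p1:escaped | p2:escaped | p3:escaped | p4:escaped

(3,3) ESCAPED ESCAPED ESCAPED ESCAPED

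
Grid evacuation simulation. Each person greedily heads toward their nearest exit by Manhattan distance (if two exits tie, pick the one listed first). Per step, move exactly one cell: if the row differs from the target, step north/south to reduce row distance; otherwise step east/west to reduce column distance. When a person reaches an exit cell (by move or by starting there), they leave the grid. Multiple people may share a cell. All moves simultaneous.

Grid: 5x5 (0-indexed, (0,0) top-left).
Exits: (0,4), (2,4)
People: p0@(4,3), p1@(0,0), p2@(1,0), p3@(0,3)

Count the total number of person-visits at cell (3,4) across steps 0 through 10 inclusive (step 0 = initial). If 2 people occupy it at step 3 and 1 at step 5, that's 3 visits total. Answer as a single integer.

Answer: 0

Derivation:
Step 0: p0@(4,3) p1@(0,0) p2@(1,0) p3@(0,3) -> at (3,4): 0 [-], cum=0
Step 1: p0@(3,3) p1@(0,1) p2@(0,0) p3@ESC -> at (3,4): 0 [-], cum=0
Step 2: p0@(2,3) p1@(0,2) p2@(0,1) p3@ESC -> at (3,4): 0 [-], cum=0
Step 3: p0@ESC p1@(0,3) p2@(0,2) p3@ESC -> at (3,4): 0 [-], cum=0
Step 4: p0@ESC p1@ESC p2@(0,3) p3@ESC -> at (3,4): 0 [-], cum=0
Step 5: p0@ESC p1@ESC p2@ESC p3@ESC -> at (3,4): 0 [-], cum=0
Total visits = 0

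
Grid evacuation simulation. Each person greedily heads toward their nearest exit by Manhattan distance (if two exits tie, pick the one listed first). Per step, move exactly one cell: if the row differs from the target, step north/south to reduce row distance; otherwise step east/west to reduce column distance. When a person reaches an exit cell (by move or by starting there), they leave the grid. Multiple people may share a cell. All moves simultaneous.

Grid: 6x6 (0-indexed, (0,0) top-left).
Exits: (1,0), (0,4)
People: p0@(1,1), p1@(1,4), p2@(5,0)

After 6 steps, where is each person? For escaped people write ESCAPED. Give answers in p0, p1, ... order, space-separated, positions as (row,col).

Step 1: p0:(1,1)->(1,0)->EXIT | p1:(1,4)->(0,4)->EXIT | p2:(5,0)->(4,0)
Step 2: p0:escaped | p1:escaped | p2:(4,0)->(3,0)
Step 3: p0:escaped | p1:escaped | p2:(3,0)->(2,0)
Step 4: p0:escaped | p1:escaped | p2:(2,0)->(1,0)->EXIT

ESCAPED ESCAPED ESCAPED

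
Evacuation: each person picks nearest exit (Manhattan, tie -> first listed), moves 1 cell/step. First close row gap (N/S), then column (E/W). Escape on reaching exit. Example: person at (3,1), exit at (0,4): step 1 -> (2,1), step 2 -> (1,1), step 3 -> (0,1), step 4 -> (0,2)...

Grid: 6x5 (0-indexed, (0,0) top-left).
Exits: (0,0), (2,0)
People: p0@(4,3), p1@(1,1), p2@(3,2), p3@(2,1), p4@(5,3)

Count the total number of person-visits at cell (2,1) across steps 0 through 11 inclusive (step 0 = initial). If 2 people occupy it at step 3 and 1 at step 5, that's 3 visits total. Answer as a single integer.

Answer: 4

Derivation:
Step 0: p0@(4,3) p1@(1,1) p2@(3,2) p3@(2,1) p4@(5,3) -> at (2,1): 1 [p3], cum=1
Step 1: p0@(3,3) p1@(0,1) p2@(2,2) p3@ESC p4@(4,3) -> at (2,1): 0 [-], cum=1
Step 2: p0@(2,3) p1@ESC p2@(2,1) p3@ESC p4@(3,3) -> at (2,1): 1 [p2], cum=2
Step 3: p0@(2,2) p1@ESC p2@ESC p3@ESC p4@(2,3) -> at (2,1): 0 [-], cum=2
Step 4: p0@(2,1) p1@ESC p2@ESC p3@ESC p4@(2,2) -> at (2,1): 1 [p0], cum=3
Step 5: p0@ESC p1@ESC p2@ESC p3@ESC p4@(2,1) -> at (2,1): 1 [p4], cum=4
Step 6: p0@ESC p1@ESC p2@ESC p3@ESC p4@ESC -> at (2,1): 0 [-], cum=4
Total visits = 4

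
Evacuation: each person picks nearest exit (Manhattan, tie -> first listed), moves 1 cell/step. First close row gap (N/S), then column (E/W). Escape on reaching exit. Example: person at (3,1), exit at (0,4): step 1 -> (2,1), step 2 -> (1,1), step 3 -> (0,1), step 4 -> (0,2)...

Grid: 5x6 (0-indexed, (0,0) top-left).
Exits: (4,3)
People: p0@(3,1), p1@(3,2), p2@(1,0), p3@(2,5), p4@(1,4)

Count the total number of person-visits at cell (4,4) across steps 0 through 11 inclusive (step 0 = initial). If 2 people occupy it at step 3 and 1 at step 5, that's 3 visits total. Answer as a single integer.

Answer: 2

Derivation:
Step 0: p0@(3,1) p1@(3,2) p2@(1,0) p3@(2,5) p4@(1,4) -> at (4,4): 0 [-], cum=0
Step 1: p0@(4,1) p1@(4,2) p2@(2,0) p3@(3,5) p4@(2,4) -> at (4,4): 0 [-], cum=0
Step 2: p0@(4,2) p1@ESC p2@(3,0) p3@(4,5) p4@(3,4) -> at (4,4): 0 [-], cum=0
Step 3: p0@ESC p1@ESC p2@(4,0) p3@(4,4) p4@(4,4) -> at (4,4): 2 [p3,p4], cum=2
Step 4: p0@ESC p1@ESC p2@(4,1) p3@ESC p4@ESC -> at (4,4): 0 [-], cum=2
Step 5: p0@ESC p1@ESC p2@(4,2) p3@ESC p4@ESC -> at (4,4): 0 [-], cum=2
Step 6: p0@ESC p1@ESC p2@ESC p3@ESC p4@ESC -> at (4,4): 0 [-], cum=2
Total visits = 2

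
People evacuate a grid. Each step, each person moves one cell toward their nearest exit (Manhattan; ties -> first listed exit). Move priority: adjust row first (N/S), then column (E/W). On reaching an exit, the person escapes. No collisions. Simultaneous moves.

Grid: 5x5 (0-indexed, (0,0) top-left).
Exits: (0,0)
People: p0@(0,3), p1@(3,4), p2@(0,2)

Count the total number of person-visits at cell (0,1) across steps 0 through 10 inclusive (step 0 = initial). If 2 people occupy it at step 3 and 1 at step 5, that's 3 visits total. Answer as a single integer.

Step 0: p0@(0,3) p1@(3,4) p2@(0,2) -> at (0,1): 0 [-], cum=0
Step 1: p0@(0,2) p1@(2,4) p2@(0,1) -> at (0,1): 1 [p2], cum=1
Step 2: p0@(0,1) p1@(1,4) p2@ESC -> at (0,1): 1 [p0], cum=2
Step 3: p0@ESC p1@(0,4) p2@ESC -> at (0,1): 0 [-], cum=2
Step 4: p0@ESC p1@(0,3) p2@ESC -> at (0,1): 0 [-], cum=2
Step 5: p0@ESC p1@(0,2) p2@ESC -> at (0,1): 0 [-], cum=2
Step 6: p0@ESC p1@(0,1) p2@ESC -> at (0,1): 1 [p1], cum=3
Step 7: p0@ESC p1@ESC p2@ESC -> at (0,1): 0 [-], cum=3
Total visits = 3

Answer: 3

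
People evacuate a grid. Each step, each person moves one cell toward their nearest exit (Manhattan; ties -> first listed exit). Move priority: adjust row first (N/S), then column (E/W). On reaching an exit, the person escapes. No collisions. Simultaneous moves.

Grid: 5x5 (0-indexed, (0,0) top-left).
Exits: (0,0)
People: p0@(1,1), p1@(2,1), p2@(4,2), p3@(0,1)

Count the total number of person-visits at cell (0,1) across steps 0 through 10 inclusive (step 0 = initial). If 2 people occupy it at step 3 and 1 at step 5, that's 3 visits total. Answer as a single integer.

Answer: 4

Derivation:
Step 0: p0@(1,1) p1@(2,1) p2@(4,2) p3@(0,1) -> at (0,1): 1 [p3], cum=1
Step 1: p0@(0,1) p1@(1,1) p2@(3,2) p3@ESC -> at (0,1): 1 [p0], cum=2
Step 2: p0@ESC p1@(0,1) p2@(2,2) p3@ESC -> at (0,1): 1 [p1], cum=3
Step 3: p0@ESC p1@ESC p2@(1,2) p3@ESC -> at (0,1): 0 [-], cum=3
Step 4: p0@ESC p1@ESC p2@(0,2) p3@ESC -> at (0,1): 0 [-], cum=3
Step 5: p0@ESC p1@ESC p2@(0,1) p3@ESC -> at (0,1): 1 [p2], cum=4
Step 6: p0@ESC p1@ESC p2@ESC p3@ESC -> at (0,1): 0 [-], cum=4
Total visits = 4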